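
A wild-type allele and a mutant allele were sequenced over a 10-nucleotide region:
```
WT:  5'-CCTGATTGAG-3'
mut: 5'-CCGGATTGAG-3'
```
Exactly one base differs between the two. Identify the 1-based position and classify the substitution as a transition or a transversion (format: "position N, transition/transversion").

position 3, transversion

The sequences differ only at position 3: T→G (pyrimidine→purine), a transversion.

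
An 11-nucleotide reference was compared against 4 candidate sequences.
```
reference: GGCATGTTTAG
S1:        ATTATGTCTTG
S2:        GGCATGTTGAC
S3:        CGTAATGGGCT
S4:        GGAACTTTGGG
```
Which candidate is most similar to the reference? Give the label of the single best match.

S1 differs at 5 positions; S2 differs at 2 positions; S3 differs at 9 positions; S4 differs at 5 positions. The closest is S2.

S2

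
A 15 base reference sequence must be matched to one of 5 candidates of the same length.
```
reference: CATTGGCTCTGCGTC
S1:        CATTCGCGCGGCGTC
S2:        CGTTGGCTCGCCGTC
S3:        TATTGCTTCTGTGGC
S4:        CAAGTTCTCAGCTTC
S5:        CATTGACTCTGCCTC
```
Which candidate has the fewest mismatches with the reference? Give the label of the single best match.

S5

Hamming distances to reference — S1: 3; S2: 3; S3: 5; S4: 6; S5: 2.
Smallest is S5 with 2 mismatches.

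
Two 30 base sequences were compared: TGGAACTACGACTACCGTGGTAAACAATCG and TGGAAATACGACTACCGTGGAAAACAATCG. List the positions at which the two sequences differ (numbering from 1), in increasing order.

Differences at position 6 (C→A), position 21 (T→A).

6, 21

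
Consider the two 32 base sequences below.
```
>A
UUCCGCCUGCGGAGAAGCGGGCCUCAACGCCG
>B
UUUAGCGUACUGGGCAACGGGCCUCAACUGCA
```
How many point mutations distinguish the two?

11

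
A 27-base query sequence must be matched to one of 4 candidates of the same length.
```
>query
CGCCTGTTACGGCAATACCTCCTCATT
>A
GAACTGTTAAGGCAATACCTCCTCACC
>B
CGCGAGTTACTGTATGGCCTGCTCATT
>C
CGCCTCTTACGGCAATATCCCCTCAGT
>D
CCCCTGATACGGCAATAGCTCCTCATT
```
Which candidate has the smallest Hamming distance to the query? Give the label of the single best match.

D

Hamming distances to query — A: 6; B: 8; C: 4; D: 3.
Smallest is D with 3 mismatches.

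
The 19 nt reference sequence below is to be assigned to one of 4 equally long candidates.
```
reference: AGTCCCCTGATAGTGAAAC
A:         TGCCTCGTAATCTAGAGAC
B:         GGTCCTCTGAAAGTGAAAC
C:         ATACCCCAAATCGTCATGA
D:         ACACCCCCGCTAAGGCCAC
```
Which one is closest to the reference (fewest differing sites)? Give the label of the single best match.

B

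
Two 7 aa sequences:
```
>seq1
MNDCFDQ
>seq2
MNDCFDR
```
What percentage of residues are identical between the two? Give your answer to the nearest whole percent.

86%

1 position differs (7), so 6 of 7 match: 6/7 = 85.71%.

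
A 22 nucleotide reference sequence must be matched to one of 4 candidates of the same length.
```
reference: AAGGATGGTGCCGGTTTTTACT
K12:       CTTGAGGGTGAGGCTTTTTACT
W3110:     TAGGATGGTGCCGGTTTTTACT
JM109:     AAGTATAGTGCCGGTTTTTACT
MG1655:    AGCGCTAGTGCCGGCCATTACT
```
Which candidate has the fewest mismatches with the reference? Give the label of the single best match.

K12 differs at 7 positions; W3110 differs at 1 position; JM109 differs at 2 positions; MG1655 differs at 7 positions. The closest is W3110.

W3110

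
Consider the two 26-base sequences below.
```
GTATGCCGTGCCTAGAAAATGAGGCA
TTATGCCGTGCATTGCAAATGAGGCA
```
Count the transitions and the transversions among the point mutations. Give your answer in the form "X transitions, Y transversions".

0 transitions, 4 transversions

Transitions (purine↔purine or pyrimidine↔pyrimidine): none.
Transversions (purine↔pyrimidine): 1 G→T, 12 C→A, 14 A→T, 16 A→C.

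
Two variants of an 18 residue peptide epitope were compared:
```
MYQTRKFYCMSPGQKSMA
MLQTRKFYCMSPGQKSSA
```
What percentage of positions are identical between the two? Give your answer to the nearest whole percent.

2 positions differ (2, 17), so 16 of 18 match: 16/18 = 88.89%.

89%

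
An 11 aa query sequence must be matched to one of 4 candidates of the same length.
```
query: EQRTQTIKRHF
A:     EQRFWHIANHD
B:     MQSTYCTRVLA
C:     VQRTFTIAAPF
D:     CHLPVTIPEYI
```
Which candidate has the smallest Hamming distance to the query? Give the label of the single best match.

C

Hamming distances to query — A: 6; B: 9; C: 5; D: 9.
Smallest is C with 5 mismatches.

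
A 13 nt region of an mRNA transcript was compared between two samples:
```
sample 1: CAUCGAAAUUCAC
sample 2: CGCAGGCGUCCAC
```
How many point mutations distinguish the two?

7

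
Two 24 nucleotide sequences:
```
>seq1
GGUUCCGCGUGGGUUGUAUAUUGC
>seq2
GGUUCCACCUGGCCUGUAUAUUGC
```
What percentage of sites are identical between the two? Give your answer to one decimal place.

4 positions differ (7, 9, 13, 14), so 20 of 24 match: 20/24 = 83.33%.

83.3%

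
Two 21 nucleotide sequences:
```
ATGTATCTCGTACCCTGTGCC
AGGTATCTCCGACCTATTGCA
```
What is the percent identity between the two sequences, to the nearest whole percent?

67%

7 positions differ (2, 10, 11, 15, 16, 17, 21), so 14 of 21 match: 14/21 = 66.67%.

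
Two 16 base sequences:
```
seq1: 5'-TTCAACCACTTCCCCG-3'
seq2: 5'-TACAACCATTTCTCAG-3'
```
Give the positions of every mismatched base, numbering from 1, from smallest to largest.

Differences at position 2 (T→A), position 9 (C→T), position 13 (C→T), position 15 (C→A).

2, 9, 13, 15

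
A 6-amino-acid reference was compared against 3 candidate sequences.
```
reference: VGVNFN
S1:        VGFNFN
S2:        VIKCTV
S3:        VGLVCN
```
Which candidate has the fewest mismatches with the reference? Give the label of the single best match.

Hamming distances to reference — S1: 1; S2: 5; S3: 3.
Smallest is S1 with 1 mismatch.

S1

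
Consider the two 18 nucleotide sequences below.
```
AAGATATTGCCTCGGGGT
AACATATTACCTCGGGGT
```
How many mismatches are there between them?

Mismatches (1-based): site 3: G→C; site 9: G→A.

2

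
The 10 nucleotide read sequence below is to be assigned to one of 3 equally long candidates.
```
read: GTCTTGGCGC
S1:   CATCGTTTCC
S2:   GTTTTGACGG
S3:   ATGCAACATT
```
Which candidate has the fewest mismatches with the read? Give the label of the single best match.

S2

Hamming distances to read — S1: 9; S2: 3; S3: 9.
Smallest is S2 with 3 mismatches.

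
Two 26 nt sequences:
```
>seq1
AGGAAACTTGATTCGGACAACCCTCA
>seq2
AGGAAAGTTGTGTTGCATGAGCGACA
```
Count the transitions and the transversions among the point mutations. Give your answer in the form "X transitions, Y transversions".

Transitions (purine↔purine or pyrimidine↔pyrimidine): 14 C→T, 18 C→T, 19 A→G.
Transversions (purine↔pyrimidine): 7 C→G, 11 A→T, 12 T→G, 16 G→C, 21 C→G, 23 C→G, 24 T→A.

3 transitions, 7 transversions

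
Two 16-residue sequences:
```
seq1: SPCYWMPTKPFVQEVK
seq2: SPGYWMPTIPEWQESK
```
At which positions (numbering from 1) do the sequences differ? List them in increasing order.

Differences at position 3 (C→G), position 9 (K→I), position 11 (F→E), position 12 (V→W), position 15 (V→S).

3, 9, 11, 12, 15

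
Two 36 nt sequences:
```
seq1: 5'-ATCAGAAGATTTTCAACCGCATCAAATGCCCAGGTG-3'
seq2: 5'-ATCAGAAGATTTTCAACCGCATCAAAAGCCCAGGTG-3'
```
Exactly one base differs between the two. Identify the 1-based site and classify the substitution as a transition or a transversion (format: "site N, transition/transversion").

The sequences differ only at site 27: T→A (pyrimidine→purine), a transversion.

site 27, transversion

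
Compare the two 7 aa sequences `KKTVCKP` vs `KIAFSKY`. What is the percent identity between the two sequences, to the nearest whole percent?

29%

5 positions differ (2, 3, 4, 5, 7), so 2 of 7 match: 2/7 = 28.57%.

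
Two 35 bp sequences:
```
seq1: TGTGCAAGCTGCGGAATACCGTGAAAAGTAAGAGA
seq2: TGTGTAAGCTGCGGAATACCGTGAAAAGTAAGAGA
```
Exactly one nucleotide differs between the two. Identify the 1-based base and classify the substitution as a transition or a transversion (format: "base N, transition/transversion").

Base 5 changes C→T. C is a pyrimidine and T is a pyrimidine, so this is a transition.

base 5, transition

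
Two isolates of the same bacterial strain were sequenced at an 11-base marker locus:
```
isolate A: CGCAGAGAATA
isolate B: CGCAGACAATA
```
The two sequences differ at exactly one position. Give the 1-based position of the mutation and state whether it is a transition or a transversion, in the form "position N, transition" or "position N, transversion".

position 7, transversion

The sequences differ only at position 7: G→C (purine→pyrimidine), a transversion.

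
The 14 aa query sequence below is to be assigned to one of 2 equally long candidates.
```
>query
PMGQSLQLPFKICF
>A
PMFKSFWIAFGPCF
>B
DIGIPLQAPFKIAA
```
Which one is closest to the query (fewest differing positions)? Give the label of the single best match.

B

Hamming distances to query — A: 8; B: 7.
Smallest is B with 7 mismatches.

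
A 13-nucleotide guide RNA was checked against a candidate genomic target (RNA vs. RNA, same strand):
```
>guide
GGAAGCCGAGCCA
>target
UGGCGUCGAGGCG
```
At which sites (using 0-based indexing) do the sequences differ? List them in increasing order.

0, 2, 3, 5, 10, 12

Differences at site 0 (G→U), site 2 (A→G), site 3 (A→C), site 5 (C→U), site 10 (C→G), site 12 (A→G).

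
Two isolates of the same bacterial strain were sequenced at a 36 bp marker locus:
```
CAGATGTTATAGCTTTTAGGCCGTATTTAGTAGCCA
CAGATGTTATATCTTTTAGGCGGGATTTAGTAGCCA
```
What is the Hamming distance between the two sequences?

3

The sequences differ at sites 12, 22, 24 (1-based) — 3 in total.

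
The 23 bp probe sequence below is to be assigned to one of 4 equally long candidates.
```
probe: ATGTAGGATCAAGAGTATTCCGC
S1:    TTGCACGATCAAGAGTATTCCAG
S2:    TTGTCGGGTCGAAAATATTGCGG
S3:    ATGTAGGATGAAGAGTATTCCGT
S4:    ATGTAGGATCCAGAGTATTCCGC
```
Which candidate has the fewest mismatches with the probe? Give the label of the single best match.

S4

Hamming distances to probe — S1: 5; S2: 8; S3: 2; S4: 1.
Smallest is S4 with 1 mismatch.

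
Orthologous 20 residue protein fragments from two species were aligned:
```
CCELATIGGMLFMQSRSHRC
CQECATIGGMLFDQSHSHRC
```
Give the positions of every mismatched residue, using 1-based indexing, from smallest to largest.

2, 4, 13, 16

Scanning 1-based: 2: C/Q; 4: L/C; 13: M/D; 16: R/H.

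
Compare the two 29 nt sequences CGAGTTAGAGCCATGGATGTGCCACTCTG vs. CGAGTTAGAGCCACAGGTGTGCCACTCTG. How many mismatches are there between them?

3

Comparing position by position, 3 bases differ: 14 (T/C), 15 (G/A), 17 (A/G).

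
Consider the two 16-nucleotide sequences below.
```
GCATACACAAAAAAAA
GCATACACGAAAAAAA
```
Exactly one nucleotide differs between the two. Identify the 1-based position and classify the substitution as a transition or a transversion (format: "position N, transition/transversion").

The sequences differ only at position 9: A→G (purine→purine), a transition.

position 9, transition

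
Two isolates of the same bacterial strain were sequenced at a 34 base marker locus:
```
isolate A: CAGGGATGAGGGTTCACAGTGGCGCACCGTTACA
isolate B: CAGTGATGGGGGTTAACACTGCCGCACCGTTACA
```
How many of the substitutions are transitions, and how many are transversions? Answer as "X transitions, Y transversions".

1 transition, 4 transversions

Transitions (purine↔purine or pyrimidine↔pyrimidine): 9 A→G.
Transversions (purine↔pyrimidine): 4 G→T, 15 C→A, 19 G→C, 22 G→C.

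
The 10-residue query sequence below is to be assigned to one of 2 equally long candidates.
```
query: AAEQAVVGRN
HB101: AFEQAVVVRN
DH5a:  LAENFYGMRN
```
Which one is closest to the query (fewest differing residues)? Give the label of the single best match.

HB101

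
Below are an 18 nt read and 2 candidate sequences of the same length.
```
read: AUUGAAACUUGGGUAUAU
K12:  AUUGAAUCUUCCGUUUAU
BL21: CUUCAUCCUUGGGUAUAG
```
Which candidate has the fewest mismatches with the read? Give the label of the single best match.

K12 differs at 4 positions; BL21 differs at 5 positions. The closest is K12.

K12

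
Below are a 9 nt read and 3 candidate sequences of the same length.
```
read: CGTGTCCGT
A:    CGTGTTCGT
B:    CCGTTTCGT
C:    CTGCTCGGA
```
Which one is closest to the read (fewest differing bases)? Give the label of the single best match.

A

A differs at 1 base; B differs at 4 bases; C differs at 5 bases. The closest is A.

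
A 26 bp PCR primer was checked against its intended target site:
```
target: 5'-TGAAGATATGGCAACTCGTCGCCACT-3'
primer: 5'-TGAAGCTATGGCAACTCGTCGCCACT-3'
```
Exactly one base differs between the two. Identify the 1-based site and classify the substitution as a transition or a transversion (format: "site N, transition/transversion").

site 6, transversion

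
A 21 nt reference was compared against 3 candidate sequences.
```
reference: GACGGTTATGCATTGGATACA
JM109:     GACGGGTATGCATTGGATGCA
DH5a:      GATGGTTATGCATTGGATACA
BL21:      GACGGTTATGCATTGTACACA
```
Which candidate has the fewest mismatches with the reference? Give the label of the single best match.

DH5a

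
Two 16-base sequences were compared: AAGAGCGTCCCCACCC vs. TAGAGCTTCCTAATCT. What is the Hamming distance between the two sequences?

6

Comparing position by position, 6 sites differ: 1 (A/T), 7 (G/T), 11 (C/T), 12 (C/A), 14 (C/T), 16 (C/T).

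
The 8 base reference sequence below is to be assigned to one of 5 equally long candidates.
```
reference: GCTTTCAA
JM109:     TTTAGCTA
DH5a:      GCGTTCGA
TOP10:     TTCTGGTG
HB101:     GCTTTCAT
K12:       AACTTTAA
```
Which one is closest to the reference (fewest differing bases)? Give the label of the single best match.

Hamming distances to reference — JM109: 5; DH5a: 2; TOP10: 7; HB101: 1; K12: 4.
Smallest is HB101 with 1 mismatch.

HB101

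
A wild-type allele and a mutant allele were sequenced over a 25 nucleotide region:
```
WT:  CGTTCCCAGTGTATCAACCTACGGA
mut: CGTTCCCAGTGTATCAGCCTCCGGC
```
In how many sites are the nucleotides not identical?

3

Mismatches (1-based): site 17: A→G; site 21: A→C; site 25: A→C.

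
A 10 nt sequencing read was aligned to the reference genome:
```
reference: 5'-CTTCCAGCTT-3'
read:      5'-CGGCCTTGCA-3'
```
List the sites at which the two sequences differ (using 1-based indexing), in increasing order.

Differences at site 2 (T→G), site 3 (T→G), site 6 (A→T), site 7 (G→T), site 8 (C→G), site 9 (T→C), site 10 (T→A).

2, 3, 6, 7, 8, 9, 10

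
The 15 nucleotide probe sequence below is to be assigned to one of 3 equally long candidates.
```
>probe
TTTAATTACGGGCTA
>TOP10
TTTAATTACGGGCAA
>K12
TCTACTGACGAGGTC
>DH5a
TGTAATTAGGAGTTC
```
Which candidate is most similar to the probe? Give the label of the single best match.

TOP10

TOP10 differs at 1 position; K12 differs at 6 positions; DH5a differs at 5 positions. The closest is TOP10.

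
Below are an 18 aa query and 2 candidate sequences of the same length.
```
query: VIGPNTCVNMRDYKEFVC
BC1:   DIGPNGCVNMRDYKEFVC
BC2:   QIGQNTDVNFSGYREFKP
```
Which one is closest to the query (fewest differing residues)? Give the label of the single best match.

Hamming distances to query — BC1: 2; BC2: 9.
Smallest is BC1 with 2 mismatches.

BC1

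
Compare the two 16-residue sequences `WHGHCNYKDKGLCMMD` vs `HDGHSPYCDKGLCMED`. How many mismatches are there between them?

6

Mismatches (1-based): position 1: W→H; position 2: H→D; position 5: C→S; position 6: N→P; position 8: K→C; position 15: M→E.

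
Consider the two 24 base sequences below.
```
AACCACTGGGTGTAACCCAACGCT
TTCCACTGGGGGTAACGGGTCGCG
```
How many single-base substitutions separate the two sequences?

Comparing position by position, 8 positions differ: 1 (A/T), 2 (A/T), 11 (T/G), 17 (C/G), 18 (C/G), 19 (A/G), 20 (A/T), 24 (T/G).

8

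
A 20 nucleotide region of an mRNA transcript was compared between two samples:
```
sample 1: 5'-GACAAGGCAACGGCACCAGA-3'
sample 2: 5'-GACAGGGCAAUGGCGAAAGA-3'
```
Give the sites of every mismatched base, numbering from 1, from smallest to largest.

5, 11, 15, 16, 17

Scanning 1-based: 5: A/G; 11: C/U; 15: A/G; 16: C/A; 17: C/A.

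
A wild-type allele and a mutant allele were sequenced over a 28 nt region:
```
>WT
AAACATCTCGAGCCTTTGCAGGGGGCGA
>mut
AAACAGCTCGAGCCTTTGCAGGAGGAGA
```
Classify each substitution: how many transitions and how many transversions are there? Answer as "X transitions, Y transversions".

1 transition, 2 transversions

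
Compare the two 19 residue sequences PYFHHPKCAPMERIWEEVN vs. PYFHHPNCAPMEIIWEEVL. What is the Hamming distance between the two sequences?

The sequences differ at positions 7, 13, 19 (1-based) — 3 in total.

3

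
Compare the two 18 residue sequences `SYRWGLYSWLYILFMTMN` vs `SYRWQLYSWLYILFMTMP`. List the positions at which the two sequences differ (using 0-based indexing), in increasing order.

Differences at position 4 (G→Q), position 17 (N→P).

4, 17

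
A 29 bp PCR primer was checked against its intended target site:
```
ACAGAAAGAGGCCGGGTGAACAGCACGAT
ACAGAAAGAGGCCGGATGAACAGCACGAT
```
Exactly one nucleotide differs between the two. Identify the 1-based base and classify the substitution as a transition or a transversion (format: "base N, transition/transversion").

base 16, transition

Base 16 changes G→A. G is a purine and A is a purine, so this is a transition.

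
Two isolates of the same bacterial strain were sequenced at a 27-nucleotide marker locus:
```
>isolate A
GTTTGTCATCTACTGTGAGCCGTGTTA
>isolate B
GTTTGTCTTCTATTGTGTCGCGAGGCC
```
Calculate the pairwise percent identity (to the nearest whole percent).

Mismatches at positions 8, 13, 18, 19, 20, 23, 25, 26, 27 (1-based): 9 of 27.
Identical positions: 18/27 = 66.67% → 67%.

67%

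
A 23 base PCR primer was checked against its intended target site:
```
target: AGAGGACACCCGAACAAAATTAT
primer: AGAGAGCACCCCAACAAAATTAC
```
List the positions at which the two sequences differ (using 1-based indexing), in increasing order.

5, 6, 12, 23

Scanning 1-based: 5: G/A; 6: A/G; 12: G/C; 23: T/C.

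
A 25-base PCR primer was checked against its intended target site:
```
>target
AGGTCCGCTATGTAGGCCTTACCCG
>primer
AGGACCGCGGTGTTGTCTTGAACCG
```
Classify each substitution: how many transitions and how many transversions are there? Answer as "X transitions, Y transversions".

2 transitions, 6 transversions

Mismatches (1-based):
site 4: T→A (pyrimidine→purine, transversion)
site 9: T→G (pyrimidine→purine, transversion)
site 10: A→G (purine→purine, transition)
site 14: A→T (purine→pyrimidine, transversion)
site 16: G→T (purine→pyrimidine, transversion)
site 18: C→T (pyrimidine→pyrimidine, transition)
site 20: T→G (pyrimidine→purine, transversion)
site 22: C→A (pyrimidine→purine, transversion)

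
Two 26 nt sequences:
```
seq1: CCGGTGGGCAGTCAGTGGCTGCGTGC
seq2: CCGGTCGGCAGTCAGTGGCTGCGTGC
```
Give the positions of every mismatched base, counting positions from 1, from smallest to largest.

6

Differences at position 6 (G→C).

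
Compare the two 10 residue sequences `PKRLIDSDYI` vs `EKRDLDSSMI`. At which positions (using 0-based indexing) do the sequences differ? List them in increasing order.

0, 3, 4, 7, 8

Scanning 0-based: 0: P/E; 3: L/D; 4: I/L; 7: D/S; 8: Y/M.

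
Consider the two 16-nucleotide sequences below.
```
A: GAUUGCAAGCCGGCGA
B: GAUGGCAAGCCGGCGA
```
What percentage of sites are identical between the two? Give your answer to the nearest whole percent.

94%

1 position differs (4), so 15 of 16 match: 15/16 = 93.75%.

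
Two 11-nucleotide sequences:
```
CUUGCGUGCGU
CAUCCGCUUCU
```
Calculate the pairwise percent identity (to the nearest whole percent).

45%

Mismatches at positions 2, 4, 7, 8, 9, 10 (1-based): 6 of 11.
Identical positions: 5/11 = 45.45% → 45%.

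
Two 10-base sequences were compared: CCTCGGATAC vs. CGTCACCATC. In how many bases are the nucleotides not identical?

Mismatches (1-based): base 2: C→G; base 5: G→A; base 6: G→C; base 7: A→C; base 8: T→A; base 9: A→T.

6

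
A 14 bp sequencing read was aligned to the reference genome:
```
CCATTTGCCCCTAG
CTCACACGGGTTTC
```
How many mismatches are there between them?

Comparing position by position, 12 bases differ: 2 (C/T), 3 (A/C), 4 (T/A), 5 (T/C), 6 (T/A), 7 (G/C), 8 (C/G), 9 (C/G), 10 (C/G), 11 (C/T), 13 (A/T), 14 (G/C).

12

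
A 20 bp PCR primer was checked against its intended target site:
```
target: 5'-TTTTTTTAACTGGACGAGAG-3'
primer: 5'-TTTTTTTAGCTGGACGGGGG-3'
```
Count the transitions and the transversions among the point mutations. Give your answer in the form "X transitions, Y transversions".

3 transitions, 0 transversions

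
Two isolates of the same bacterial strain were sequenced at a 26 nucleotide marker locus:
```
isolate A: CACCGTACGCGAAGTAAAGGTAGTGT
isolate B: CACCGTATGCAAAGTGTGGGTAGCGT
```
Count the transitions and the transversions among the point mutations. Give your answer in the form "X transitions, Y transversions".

5 transitions, 1 transversion

Mismatches (1-based):
base 8: C→T (pyrimidine→pyrimidine, transition)
base 11: G→A (purine→purine, transition)
base 16: A→G (purine→purine, transition)
base 17: A→T (purine→pyrimidine, transversion)
base 18: A→G (purine→purine, transition)
base 24: T→C (pyrimidine→pyrimidine, transition)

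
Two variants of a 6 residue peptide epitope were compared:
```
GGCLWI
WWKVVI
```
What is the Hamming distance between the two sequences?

The sequences differ at residues 1, 2, 3, 4, 5 (1-based) — 5 in total.

5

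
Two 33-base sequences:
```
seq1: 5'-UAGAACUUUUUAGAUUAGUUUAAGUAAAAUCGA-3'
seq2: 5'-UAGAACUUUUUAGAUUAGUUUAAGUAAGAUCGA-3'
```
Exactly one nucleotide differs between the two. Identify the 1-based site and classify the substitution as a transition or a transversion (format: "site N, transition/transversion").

The sequences differ only at site 28: A→G (purine→purine), a transition.

site 28, transition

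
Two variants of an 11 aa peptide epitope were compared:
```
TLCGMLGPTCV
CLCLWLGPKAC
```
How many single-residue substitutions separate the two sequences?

Comparing position by position, 6 residues differ: 1 (T/C), 4 (G/L), 5 (M/W), 9 (T/K), 10 (C/A), 11 (V/C).

6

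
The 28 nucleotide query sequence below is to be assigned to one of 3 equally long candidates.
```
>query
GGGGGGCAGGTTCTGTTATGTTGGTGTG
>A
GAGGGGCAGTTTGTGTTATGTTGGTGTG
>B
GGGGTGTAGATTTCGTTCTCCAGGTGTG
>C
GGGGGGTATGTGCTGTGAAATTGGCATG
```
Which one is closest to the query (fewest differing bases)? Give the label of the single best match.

A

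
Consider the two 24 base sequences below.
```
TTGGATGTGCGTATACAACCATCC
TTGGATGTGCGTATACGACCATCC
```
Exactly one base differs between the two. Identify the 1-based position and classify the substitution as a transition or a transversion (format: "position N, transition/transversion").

position 17, transition

Position 17 changes A→G. A is a purine and G is a purine, so this is a transition.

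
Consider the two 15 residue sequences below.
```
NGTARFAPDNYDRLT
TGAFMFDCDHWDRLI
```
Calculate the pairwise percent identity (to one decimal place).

40.0%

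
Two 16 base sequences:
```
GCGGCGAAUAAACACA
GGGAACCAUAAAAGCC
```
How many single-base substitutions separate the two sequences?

8

Comparing position by position, 8 positions differ: 2 (C/G), 4 (G/A), 5 (C/A), 6 (G/C), 7 (A/C), 13 (C/A), 14 (A/G), 16 (A/C).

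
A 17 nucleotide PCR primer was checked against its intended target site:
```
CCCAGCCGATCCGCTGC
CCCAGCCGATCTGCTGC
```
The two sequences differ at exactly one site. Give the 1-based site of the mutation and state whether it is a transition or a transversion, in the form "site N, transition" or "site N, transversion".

Site 12 changes C→T. C is a pyrimidine and T is a pyrimidine, so this is a transition.

site 12, transition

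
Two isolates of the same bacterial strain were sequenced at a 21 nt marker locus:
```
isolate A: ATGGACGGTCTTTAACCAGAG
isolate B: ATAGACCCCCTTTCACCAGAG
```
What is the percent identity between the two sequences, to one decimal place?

76.2%

Mismatches at positions 3, 7, 8, 9, 14 (1-based): 5 of 21.
Identical positions: 16/21 = 76.19% → 76.2%.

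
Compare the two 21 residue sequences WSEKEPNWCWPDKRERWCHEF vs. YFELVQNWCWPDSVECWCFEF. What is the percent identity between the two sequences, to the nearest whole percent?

57%

9 positions differ (1, 2, 4, 5, 6, 13, 14, 16, 19), so 12 of 21 match: 12/21 = 57.14%.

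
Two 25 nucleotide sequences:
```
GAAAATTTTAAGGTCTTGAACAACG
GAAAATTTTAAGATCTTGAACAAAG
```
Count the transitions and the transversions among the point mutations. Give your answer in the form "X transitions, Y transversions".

Transitions (purine↔purine or pyrimidine↔pyrimidine): 13 G→A.
Transversions (purine↔pyrimidine): 24 C→A.

1 transition, 1 transversion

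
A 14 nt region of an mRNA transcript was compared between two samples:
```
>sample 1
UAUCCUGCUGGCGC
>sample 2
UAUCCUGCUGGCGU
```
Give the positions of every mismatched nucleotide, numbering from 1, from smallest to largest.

14

Scanning 1-based: 14: C/U.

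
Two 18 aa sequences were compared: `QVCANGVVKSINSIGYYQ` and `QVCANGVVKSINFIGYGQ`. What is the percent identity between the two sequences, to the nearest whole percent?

Mismatches at positions 13, 17 (1-based): 2 of 18.
Identical positions: 16/18 = 88.89% → 89%.

89%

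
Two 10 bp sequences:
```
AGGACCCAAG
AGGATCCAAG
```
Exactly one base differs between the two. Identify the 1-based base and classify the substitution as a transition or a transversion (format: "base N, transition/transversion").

Base 5 changes C→T. C is a pyrimidine and T is a pyrimidine, so this is a transition.

base 5, transition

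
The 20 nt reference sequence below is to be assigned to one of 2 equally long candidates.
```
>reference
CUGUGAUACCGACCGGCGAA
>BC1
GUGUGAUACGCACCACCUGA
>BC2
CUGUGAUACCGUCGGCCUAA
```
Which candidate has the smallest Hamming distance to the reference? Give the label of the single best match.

BC1 differs at 7 positions; BC2 differs at 4 positions. The closest is BC2.

BC2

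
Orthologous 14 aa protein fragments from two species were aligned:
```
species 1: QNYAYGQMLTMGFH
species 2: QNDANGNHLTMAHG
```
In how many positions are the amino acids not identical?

7

Comparing position by position, 7 positions differ: 3 (Y/D), 5 (Y/N), 7 (Q/N), 8 (M/H), 12 (G/A), 13 (F/H), 14 (H/G).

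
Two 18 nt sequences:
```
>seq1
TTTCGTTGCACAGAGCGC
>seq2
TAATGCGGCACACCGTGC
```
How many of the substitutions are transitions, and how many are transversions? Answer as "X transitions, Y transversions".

3 transitions, 5 transversions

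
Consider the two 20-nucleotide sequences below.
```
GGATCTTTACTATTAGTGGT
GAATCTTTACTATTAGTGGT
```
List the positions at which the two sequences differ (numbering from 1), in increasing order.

2

Scanning 1-based: 2: G/A.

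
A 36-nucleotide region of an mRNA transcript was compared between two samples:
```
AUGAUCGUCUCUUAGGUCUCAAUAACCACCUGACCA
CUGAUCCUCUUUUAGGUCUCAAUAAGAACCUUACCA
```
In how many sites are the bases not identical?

6

Mismatches (1-based): site 1: A→C; site 7: G→C; site 11: C→U; site 26: C→G; site 27: C→A; site 32: G→U.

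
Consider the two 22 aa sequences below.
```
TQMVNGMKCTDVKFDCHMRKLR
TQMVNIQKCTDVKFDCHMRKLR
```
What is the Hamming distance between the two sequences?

2

The sequences differ at positions 6, 7 (1-based) — 2 in total.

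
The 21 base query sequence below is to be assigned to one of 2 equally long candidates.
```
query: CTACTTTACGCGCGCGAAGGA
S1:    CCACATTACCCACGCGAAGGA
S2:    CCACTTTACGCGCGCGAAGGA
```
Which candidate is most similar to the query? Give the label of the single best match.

Hamming distances to query — S1: 4; S2: 1.
Smallest is S2 with 1 mismatch.

S2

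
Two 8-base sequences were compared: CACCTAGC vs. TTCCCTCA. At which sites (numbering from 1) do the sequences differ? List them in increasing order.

1, 2, 5, 6, 7, 8

Scanning 1-based: 1: C/T; 2: A/T; 5: T/C; 6: A/T; 7: G/C; 8: C/A.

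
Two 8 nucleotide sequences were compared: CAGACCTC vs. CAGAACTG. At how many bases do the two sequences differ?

Comparing position by position, 2 bases differ: 5 (C/A), 8 (C/G).

2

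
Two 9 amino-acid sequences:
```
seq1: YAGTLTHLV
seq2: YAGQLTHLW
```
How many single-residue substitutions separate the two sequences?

2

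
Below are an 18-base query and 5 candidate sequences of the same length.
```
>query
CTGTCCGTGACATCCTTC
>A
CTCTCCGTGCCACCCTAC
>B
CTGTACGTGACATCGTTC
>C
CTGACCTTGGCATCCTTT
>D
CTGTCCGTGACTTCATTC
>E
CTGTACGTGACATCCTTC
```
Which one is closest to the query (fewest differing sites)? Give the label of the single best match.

Hamming distances to query — A: 4; B: 2; C: 4; D: 2; E: 1.
Smallest is E with 1 mismatch.

E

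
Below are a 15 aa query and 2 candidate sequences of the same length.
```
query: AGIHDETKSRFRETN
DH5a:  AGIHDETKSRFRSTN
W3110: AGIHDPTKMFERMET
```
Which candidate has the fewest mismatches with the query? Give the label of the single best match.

DH5a

Hamming distances to query — DH5a: 1; W3110: 7.
Smallest is DH5a with 1 mismatch.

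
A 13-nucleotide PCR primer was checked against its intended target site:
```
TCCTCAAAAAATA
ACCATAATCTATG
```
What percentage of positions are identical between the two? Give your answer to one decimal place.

Mismatches at positions 1, 4, 5, 8, 9, 10, 13 (1-based): 7 of 13.
Identical positions: 6/13 = 46.15% → 46.2%.

46.2%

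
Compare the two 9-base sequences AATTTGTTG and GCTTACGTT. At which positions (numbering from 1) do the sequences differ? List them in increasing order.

1, 2, 5, 6, 7, 9

Differences at position 1 (A→G), position 2 (A→C), position 5 (T→A), position 6 (G→C), position 7 (T→G), position 9 (G→T).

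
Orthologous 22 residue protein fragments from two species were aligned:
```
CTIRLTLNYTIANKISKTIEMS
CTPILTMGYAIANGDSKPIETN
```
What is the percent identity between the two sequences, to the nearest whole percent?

55%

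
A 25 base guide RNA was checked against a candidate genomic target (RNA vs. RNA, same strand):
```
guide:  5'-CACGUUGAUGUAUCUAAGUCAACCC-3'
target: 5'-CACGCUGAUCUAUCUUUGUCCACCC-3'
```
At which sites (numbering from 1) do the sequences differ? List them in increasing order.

Scanning 1-based: 5: U/C; 10: G/C; 16: A/U; 17: A/U; 21: A/C.

5, 10, 16, 17, 21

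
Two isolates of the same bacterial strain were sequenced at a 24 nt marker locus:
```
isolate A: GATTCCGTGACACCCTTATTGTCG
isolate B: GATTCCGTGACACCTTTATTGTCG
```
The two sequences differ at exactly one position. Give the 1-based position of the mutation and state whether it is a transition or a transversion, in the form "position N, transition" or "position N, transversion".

position 15, transition

Position 15 changes C→T. C is a pyrimidine and T is a pyrimidine, so this is a transition.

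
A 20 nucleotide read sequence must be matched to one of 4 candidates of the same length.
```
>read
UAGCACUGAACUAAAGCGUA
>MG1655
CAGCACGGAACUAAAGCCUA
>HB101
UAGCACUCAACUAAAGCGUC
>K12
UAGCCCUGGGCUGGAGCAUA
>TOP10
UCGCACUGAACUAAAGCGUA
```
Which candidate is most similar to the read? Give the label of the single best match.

MG1655 differs at 3 sites; HB101 differs at 2 sites; K12 differs at 6 sites; TOP10 differs at 1 site. The closest is TOP10.

TOP10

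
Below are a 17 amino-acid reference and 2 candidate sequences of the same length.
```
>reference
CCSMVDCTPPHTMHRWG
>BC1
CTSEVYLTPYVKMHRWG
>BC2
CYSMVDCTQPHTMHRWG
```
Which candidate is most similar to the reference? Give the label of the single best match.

BC1 differs at 7 residues; BC2 differs at 2 residues. The closest is BC2.

BC2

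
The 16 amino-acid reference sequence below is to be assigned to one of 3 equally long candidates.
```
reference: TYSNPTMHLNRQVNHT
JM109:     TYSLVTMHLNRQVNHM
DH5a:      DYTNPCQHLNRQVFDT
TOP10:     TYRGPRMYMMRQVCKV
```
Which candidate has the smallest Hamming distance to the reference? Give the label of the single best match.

JM109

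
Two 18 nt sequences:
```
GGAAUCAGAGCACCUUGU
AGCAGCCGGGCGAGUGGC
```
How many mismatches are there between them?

10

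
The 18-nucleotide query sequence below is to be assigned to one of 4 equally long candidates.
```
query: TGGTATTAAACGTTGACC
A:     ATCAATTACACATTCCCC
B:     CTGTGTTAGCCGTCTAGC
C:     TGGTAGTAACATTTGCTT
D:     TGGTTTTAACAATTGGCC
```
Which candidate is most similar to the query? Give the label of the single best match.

A differs at 8 bases; B differs at 8 bases; C differs at 7 bases; D differs at 5 bases. The closest is D.

D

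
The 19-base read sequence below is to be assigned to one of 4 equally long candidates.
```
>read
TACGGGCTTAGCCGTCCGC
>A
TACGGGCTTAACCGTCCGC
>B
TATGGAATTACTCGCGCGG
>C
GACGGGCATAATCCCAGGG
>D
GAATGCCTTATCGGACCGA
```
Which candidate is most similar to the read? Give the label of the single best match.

Hamming distances to read — A: 1; B: 8; C: 9; D: 8.
Smallest is A with 1 mismatch.

A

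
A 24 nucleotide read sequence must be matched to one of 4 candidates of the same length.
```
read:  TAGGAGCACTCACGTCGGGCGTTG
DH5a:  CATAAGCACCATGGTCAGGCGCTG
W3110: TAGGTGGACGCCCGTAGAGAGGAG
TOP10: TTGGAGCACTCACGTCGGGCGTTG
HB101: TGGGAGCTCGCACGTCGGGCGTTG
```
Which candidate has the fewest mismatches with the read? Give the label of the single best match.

DH5a differs at 9 positions; W3110 differs at 9 positions; TOP10 differs at 1 position; HB101 differs at 3 positions. The closest is TOP10.

TOP10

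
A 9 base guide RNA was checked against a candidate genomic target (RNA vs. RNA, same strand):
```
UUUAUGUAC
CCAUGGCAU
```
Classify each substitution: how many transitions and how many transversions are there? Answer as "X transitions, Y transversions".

4 transitions, 3 transversions

Mismatches (1-based):
base 1: U→C (pyrimidine→pyrimidine, transition)
base 2: U→C (pyrimidine→pyrimidine, transition)
base 3: U→A (pyrimidine→purine, transversion)
base 4: A→U (purine→pyrimidine, transversion)
base 5: U→G (pyrimidine→purine, transversion)
base 7: U→C (pyrimidine→pyrimidine, transition)
base 9: C→U (pyrimidine→pyrimidine, transition)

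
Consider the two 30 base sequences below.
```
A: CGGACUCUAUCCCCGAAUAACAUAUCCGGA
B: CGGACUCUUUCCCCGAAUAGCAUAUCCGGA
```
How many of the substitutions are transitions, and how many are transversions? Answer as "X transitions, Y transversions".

Mismatches (1-based):
site 9: A→U (purine→pyrimidine, transversion)
site 20: A→G (purine→purine, transition)

1 transition, 1 transversion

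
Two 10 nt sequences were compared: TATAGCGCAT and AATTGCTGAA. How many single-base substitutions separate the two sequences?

Mismatches (1-based): site 1: T→A; site 4: A→T; site 7: G→T; site 8: C→G; site 10: T→A.

5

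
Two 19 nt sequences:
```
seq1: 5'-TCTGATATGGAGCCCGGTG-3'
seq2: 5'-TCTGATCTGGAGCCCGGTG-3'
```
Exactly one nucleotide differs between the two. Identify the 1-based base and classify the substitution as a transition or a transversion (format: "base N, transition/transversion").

base 7, transversion

The sequences differ only at base 7: A→C (purine→pyrimidine), a transversion.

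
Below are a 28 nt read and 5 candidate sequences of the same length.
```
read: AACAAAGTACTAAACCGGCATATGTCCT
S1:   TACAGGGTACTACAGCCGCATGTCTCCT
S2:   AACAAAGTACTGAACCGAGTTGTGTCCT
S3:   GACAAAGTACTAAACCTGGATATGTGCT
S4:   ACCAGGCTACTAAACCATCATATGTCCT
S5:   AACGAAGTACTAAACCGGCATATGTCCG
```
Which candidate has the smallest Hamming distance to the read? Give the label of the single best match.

S1 differs at 8 positions; S2 differs at 5 positions; S3 differs at 4 positions; S4 differs at 6 positions; S5 differs at 2 positions. The closest is S5.

S5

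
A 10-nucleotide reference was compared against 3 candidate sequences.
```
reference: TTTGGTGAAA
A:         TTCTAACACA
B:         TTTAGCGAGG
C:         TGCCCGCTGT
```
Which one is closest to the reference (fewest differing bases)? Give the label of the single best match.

A differs at 6 bases; B differs at 4 bases; C differs at 9 bases. The closest is B.

B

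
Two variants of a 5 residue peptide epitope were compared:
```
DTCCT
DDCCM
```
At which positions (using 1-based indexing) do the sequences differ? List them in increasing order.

2, 5

Differences at position 2 (T→D), position 5 (T→M).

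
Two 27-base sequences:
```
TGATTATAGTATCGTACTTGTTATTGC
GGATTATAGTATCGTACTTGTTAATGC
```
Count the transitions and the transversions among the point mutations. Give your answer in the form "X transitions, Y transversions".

0 transitions, 2 transversions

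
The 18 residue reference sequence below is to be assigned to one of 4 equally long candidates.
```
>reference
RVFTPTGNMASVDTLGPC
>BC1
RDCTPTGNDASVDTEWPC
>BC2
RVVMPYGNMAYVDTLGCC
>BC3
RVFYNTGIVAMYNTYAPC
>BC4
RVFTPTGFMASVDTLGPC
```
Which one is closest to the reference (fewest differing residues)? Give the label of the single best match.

BC4

BC1 differs at 5 residues; BC2 differs at 5 residues; BC3 differs at 9 residues; BC4 differs at 1 residue. The closest is BC4.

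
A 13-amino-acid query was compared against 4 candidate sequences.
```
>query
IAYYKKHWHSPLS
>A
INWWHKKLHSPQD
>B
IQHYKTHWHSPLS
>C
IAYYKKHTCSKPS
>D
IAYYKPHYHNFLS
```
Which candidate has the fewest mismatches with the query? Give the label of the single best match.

Hamming distances to query — A: 8; B: 3; C: 4; D: 4.
Smallest is B with 3 mismatches.

B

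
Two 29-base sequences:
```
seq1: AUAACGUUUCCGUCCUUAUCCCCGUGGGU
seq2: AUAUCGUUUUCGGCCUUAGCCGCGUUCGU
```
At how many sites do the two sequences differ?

7

Mismatches (1-based): site 4: A→U; site 10: C→U; site 13: U→G; site 19: U→G; site 22: C→G; site 26: G→U; site 27: G→C.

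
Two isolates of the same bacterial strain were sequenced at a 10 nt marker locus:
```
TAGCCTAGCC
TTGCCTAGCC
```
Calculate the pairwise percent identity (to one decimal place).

1 position differs (2), so 9 of 10 match: 9/10 = 90%.

90.0%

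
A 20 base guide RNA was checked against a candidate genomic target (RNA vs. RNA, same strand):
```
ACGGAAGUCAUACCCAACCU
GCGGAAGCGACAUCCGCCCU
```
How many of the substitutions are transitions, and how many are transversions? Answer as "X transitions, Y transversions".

5 transitions, 2 transversions

Transitions (purine↔purine or pyrimidine↔pyrimidine): 1 A→G, 8 U→C, 11 U→C, 13 C→U, 16 A→G.
Transversions (purine↔pyrimidine): 9 C→G, 17 A→C.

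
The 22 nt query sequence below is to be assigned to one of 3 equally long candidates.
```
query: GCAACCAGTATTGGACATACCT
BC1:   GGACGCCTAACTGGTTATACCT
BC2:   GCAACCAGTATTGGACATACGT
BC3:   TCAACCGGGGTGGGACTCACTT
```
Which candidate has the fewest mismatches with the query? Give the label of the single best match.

Hamming distances to query — BC1: 9; BC2: 1; BC3: 8.
Smallest is BC2 with 1 mismatch.

BC2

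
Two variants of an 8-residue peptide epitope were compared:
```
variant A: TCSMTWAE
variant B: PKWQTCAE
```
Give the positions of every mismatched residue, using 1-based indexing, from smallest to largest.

1, 2, 3, 4, 6

Scanning 1-based: 1: T/P; 2: C/K; 3: S/W; 4: M/Q; 6: W/C.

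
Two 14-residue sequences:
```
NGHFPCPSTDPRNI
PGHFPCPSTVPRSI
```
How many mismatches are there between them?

3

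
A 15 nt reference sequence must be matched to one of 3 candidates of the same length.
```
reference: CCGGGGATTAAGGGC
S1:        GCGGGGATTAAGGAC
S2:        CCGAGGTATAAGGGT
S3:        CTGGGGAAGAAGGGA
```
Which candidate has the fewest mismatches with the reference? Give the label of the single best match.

S1

Hamming distances to reference — S1: 2; S2: 4; S3: 4.
Smallest is S1 with 2 mismatches.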